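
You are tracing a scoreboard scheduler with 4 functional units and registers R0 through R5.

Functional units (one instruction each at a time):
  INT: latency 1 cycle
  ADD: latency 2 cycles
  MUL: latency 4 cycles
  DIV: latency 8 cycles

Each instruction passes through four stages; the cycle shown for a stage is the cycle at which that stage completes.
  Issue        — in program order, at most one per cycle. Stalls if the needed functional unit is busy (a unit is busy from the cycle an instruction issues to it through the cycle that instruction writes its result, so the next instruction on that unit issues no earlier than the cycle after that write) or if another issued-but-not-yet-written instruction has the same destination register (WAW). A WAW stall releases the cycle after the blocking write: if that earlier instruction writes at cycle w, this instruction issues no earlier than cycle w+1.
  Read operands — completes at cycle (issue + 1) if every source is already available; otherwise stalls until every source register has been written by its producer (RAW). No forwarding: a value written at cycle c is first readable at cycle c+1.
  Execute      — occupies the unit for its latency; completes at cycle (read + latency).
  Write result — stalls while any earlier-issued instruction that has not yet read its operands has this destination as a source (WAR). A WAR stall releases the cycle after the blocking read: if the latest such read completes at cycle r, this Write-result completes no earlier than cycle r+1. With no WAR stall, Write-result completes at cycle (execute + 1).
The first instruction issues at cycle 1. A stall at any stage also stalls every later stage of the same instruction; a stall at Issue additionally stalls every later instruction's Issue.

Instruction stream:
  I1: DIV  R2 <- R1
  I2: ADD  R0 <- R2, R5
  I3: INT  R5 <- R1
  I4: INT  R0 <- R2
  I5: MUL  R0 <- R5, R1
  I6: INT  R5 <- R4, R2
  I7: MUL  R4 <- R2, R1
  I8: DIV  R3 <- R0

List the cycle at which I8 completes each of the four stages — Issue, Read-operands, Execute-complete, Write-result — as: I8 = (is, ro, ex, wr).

I1 -> (1, 2, 10, 11)
I2 -> (2, 12, 14, 15)  // RAW R2: wait I1 write@11
I3 -> (3, 4, 5, 13)  // WAR R5: wait I2 read@12
I4 -> (16, 17, 18, 19)  // WAW R0: wait I2 write@15
I5 -> (20, 21, 25, 26)  // WAW R0: wait I4 write@19
I6 -> (21, 22, 23, 24)
I7 -> (27, 28, 32, 33)  // struct: MUL busy until I5 writes@26
I8 -> (28, 29, 37, 38)

I8 = (28, 29, 37, 38)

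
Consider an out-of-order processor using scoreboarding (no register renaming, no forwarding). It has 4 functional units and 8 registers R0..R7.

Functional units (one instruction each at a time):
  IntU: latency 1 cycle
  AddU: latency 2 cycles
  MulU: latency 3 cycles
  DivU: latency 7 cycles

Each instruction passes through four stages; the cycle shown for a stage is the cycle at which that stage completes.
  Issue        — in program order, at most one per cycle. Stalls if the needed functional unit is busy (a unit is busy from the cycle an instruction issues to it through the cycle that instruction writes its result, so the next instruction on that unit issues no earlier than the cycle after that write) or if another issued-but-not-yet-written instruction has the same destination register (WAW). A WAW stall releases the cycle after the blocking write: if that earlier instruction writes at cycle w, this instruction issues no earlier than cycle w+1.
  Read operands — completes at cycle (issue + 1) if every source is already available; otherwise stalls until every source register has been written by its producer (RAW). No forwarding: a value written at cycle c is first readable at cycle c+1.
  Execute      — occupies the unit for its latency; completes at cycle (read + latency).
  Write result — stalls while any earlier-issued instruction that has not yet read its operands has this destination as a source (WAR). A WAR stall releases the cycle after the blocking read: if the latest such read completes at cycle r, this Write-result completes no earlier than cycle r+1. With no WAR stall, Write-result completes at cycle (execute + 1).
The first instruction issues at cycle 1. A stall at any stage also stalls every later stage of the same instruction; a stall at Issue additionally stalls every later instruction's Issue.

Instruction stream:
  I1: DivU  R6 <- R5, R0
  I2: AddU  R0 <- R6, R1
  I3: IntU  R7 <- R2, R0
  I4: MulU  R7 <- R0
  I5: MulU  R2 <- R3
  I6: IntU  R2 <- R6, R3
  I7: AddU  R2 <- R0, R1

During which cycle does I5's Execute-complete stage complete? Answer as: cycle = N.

I1 -> (1, 2, 9, 10)
I2 -> (2, 11, 13, 14)  // RAW R6: wait I1 write@10
I3 -> (3, 15, 16, 17)  // RAW R0: wait I2 write@14
I4 -> (18, 19, 22, 23)  // WAW R7: wait I3 write@17
I5 -> (24, 25, 28, 29)  // struct: MulU busy until I4 writes@23
I6 -> (30, 31, 32, 33)  // WAW R2: wait I5 write@29
I7 -> (34, 35, 37, 38)  // WAW R2: wait I6 write@33

cycle = 28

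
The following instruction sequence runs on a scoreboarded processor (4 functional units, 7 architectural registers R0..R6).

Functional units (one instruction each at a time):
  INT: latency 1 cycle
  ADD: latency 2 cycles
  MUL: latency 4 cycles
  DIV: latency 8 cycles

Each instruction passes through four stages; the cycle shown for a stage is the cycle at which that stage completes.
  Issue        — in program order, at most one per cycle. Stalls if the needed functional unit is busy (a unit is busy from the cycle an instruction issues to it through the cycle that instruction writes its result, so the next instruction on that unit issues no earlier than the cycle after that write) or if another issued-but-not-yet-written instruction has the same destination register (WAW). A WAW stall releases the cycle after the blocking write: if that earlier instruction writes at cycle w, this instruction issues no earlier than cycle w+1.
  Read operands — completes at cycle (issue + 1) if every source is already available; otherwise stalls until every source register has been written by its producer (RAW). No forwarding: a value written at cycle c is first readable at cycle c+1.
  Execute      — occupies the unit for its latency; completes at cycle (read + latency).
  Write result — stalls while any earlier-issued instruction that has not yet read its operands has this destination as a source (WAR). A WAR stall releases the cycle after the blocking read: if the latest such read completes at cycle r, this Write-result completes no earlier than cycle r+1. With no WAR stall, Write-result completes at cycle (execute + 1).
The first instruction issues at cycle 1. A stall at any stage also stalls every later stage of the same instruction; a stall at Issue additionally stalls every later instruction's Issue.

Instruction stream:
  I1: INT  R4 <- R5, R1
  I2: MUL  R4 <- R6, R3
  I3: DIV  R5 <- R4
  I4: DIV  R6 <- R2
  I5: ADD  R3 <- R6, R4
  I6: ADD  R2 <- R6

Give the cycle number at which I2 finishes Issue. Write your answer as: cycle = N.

cycle = 5

I1 -> (1, 2, 3, 4)
I2 -> (5, 6, 10, 11)  // WAW R4: wait I1 write@4
I3 -> (6, 12, 20, 21)  // RAW R4: wait I2 write@11
I4 -> (22, 23, 31, 32)  // struct: DIV busy until I3 writes@21
I5 -> (23, 33, 35, 36)  // RAW R6: wait I4 write@32
I6 -> (37, 38, 40, 41)  // struct: ADD busy until I5 writes@36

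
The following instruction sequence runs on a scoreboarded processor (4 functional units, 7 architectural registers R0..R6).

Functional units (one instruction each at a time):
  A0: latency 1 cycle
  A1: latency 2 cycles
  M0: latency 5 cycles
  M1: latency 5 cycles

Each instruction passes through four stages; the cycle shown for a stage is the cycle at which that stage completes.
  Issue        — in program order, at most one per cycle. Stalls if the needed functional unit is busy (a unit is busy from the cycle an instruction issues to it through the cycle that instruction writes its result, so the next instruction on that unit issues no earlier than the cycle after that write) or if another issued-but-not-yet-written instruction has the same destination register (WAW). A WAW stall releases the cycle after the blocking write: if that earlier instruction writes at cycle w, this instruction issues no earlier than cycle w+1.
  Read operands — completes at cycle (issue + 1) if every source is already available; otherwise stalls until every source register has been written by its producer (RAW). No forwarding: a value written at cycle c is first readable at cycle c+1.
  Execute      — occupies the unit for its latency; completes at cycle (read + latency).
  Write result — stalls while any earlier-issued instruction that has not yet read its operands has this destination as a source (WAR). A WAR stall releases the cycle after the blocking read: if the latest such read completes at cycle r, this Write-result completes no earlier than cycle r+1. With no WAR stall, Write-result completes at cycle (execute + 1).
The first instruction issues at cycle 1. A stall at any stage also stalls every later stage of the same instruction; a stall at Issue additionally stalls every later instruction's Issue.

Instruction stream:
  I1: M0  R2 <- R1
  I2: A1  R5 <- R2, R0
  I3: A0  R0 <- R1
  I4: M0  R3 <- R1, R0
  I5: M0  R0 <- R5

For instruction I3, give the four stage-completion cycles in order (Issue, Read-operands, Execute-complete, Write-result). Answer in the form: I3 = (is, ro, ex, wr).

cycle 1: issue I1 (M0)
cycle 2: I1 read-ops; issue I2 (A1)
cycle 3: issue I3 (A0)
cycle 4: I3 read-ops
cycle 5: I3 finished on A0
cycle 7: I1 finished on M0
cycle 8: I1→R2
cycle 9: I2 read-ops; issue I4 (M0)
cycle 10: I3→R0
cycle 11: I2 finished on A1; I4 read-ops
cycle 12: I2→R5
cycle 16: I4 finished on M0
cycle 17: I4→R3
cycle 18: issue I5 (M0)
cycle 19: I5 read-ops
cycle 24: I5 finished on M0
cycle 25: I5→R0

I3 = (3, 4, 5, 10)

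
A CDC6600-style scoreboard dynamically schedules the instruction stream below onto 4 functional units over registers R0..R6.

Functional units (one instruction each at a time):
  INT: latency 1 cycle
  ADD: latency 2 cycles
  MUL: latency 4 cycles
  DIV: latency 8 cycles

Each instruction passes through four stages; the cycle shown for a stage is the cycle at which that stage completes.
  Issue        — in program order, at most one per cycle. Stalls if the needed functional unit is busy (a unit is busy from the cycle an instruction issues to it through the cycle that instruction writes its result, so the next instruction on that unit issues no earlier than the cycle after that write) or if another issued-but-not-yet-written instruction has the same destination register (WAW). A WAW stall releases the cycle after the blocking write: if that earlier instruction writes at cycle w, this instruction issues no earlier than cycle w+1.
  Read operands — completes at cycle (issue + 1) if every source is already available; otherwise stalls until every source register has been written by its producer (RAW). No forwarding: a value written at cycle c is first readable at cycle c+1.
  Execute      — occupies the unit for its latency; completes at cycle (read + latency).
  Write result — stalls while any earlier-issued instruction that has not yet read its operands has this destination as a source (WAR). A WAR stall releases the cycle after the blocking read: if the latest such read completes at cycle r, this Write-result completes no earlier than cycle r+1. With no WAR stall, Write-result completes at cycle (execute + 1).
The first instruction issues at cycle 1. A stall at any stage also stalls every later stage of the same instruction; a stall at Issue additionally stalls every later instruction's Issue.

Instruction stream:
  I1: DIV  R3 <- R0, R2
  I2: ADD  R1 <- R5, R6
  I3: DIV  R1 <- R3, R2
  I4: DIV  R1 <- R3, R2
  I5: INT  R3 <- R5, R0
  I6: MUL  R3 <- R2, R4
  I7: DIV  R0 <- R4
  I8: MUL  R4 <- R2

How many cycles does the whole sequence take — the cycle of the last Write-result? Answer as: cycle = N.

[I1] 1/2/10/11
[I2] 2/3/5/6
[I3] 12/13/21/22  (struct: DIV busy until I1 writes@11)
[I4] 23/24/32/33  (struct: DIV busy until I3 writes@22)
[I5] 24/25/26/27
[I6] 28/29/33/34  (WAW R3: wait I5 write@27)
[I7] 34/35/43/44  (struct: DIV busy until I4 writes@33)
[I8] 35/36/40/41

cycle = 44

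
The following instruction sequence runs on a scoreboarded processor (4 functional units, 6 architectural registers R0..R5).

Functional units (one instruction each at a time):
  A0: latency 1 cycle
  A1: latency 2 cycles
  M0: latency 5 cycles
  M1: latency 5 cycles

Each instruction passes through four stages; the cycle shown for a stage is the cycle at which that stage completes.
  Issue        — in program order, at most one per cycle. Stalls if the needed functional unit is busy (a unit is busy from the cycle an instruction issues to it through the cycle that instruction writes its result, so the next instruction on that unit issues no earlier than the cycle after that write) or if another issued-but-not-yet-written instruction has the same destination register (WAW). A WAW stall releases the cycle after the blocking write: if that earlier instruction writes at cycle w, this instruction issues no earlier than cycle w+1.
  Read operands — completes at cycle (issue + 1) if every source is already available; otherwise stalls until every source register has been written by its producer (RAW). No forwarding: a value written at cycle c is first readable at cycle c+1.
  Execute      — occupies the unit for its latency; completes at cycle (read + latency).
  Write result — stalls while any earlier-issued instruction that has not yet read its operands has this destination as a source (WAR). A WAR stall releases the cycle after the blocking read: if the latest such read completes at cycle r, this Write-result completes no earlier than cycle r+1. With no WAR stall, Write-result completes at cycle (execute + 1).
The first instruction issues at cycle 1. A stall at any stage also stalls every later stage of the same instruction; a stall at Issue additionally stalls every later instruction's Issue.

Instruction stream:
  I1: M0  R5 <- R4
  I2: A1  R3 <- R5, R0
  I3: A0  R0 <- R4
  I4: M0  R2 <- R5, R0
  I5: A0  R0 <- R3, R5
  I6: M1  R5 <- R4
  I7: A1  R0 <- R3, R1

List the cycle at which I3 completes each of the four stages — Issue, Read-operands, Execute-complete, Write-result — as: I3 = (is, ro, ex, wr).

I3 = (3, 4, 5, 10)

  I1 | 1 | 2 | 7 | 8
  I2 | 2 | 9 | 11 | 12   RAW R5: wait I1 write@8
  I3 | 3 | 4 | 5 | 10   WAR R0: wait I2 read@9
  I4 | 9 | 11 | 16 | 17   struct: M0 busy until I1 writes@8 · RAW R0: wait I3 write@10
  I5 | 11 | 13 | 14 | 15   struct: A0 busy until I3 writes@10 · RAW R3: wait I2 write@12
  I6 | 12 | 13 | 18 | 19
  I7 | 16 | 17 | 19 | 20   WAW R0: wait I5 write@15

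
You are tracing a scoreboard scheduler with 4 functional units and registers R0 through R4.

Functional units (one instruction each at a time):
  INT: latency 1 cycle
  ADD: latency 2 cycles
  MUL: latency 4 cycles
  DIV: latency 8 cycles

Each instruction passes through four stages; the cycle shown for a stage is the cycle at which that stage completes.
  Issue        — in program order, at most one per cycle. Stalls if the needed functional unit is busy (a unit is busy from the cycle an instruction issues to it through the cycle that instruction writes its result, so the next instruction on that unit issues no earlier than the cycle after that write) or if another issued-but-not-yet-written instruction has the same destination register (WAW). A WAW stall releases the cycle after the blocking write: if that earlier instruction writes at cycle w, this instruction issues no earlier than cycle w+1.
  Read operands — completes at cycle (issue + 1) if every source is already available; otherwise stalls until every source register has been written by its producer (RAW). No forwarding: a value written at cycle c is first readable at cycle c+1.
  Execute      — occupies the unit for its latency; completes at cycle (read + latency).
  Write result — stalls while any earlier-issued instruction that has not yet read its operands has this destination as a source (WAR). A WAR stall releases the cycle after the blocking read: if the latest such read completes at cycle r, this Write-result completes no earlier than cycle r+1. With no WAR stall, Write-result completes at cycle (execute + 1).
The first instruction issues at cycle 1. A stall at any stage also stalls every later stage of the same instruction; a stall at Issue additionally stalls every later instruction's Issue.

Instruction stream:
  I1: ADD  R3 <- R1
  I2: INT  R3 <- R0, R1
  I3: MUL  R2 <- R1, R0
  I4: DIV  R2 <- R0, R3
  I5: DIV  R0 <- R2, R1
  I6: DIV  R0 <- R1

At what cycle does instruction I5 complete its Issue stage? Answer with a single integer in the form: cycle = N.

cycle = 25

c1: I1 dispatched to ADD
c2: I1 operands ready
c4: I1 complete
c5: R3←I1
c6: I2 dispatched to INT
c7: I2 operands ready; I3 dispatched to MUL
c8: I2 complete; I3 operands ready
c9: R3←I2
c12: I3 complete
c13: R2←I3
c14: I4 dispatched to DIV
c15: I4 operands ready
c23: I4 complete
c24: R2←I4
c25: I5 dispatched to DIV
c26: I5 operands ready
c34: I5 complete
c35: R0←I5
c36: I6 dispatched to DIV
c37: I6 operands ready
c45: I6 complete
c46: R0←I6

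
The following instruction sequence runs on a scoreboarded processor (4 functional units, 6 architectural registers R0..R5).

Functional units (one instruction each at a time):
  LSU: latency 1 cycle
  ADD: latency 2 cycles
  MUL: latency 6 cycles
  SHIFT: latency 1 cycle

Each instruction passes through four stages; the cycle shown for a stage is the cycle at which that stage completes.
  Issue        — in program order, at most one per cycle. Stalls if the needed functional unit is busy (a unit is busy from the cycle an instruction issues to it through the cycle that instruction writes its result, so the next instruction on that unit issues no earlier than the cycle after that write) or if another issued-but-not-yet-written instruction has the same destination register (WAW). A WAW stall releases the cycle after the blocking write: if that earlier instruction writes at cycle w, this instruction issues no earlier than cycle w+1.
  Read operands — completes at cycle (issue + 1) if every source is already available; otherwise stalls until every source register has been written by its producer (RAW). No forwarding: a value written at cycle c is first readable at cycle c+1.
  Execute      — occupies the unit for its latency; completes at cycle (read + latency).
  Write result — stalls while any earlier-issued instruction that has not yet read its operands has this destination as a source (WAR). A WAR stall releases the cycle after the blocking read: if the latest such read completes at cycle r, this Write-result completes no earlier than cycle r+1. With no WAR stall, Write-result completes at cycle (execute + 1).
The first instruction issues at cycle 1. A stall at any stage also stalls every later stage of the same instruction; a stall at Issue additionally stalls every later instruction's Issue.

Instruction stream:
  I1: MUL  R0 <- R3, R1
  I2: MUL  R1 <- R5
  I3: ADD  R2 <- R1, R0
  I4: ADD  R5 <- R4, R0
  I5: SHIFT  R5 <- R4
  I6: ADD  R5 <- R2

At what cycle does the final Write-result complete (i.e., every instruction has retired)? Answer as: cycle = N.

cycle = 36

I1 -> (1, 2, 8, 9)
I2 -> (10, 11, 17, 18)  // struct: MUL busy until I1 writes@9
I3 -> (11, 19, 21, 22)  // RAW R1: wait I2 write@18
I4 -> (23, 24, 26, 27)  // struct: ADD busy until I3 writes@22
I5 -> (28, 29, 30, 31)  // WAW R5: wait I4 write@27
I6 -> (32, 33, 35, 36)  // WAW R5: wait I5 write@31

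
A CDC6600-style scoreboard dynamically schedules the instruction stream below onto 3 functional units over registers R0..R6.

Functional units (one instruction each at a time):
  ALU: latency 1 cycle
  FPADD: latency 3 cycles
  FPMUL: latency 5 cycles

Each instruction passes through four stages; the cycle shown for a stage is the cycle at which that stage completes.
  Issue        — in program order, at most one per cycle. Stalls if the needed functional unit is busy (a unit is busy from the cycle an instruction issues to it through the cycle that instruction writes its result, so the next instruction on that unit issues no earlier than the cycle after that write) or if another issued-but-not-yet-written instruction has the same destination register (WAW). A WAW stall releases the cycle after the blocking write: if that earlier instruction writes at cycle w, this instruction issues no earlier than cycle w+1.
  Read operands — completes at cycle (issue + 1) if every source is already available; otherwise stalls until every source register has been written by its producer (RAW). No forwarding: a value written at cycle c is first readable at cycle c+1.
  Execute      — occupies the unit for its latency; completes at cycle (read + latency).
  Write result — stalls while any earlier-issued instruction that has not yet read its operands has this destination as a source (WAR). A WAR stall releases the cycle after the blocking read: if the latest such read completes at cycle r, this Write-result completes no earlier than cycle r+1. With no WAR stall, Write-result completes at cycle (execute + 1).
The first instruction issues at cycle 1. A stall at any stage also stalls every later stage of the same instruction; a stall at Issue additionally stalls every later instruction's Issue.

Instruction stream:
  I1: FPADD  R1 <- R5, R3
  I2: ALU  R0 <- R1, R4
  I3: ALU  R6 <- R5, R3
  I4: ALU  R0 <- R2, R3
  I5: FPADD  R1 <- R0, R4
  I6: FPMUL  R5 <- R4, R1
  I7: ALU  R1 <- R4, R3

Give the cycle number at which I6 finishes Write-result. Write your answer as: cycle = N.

cycle = 29

I1 -> (1, 2, 5, 6)
I2 -> (2, 7, 8, 9)  // RAW R1: wait I1 write@6
I3 -> (10, 11, 12, 13)  // struct: ALU busy until I2 writes@9
I4 -> (14, 15, 16, 17)  // struct: ALU busy until I3 writes@13
I5 -> (15, 18, 21, 22)  // RAW R0: wait I4 write@17
I6 -> (16, 23, 28, 29)  // RAW R1: wait I5 write@22
I7 -> (23, 24, 25, 26)  // WAW R1: wait I5 write@22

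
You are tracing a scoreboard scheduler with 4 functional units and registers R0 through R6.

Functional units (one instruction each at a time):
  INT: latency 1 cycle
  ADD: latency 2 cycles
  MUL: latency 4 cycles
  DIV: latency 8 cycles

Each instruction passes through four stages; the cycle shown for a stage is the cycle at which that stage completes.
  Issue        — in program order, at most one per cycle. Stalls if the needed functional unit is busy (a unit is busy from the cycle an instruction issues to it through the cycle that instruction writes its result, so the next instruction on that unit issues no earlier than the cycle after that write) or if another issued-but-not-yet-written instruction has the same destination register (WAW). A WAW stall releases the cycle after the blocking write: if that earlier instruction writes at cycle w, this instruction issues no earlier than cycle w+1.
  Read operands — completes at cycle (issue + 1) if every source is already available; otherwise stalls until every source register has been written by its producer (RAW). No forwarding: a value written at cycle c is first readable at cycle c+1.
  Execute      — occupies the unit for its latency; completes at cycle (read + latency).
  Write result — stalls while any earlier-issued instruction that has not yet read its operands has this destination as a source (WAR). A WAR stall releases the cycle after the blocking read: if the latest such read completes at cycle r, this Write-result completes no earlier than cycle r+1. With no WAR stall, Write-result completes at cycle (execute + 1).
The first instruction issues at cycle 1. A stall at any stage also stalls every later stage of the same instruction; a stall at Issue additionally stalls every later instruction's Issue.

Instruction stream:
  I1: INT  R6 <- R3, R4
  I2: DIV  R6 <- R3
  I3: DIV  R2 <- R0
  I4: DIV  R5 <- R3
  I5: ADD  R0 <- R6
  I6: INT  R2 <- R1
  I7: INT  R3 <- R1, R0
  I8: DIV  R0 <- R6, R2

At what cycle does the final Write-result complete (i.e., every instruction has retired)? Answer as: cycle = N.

cycle = 48

1) issue 1, read 2, done 3, write 4
2) issue 5, read 6, done 14, write 15  <WAW R6: wait I1 write@4>
3) issue 16, read 17, done 25, write 26  <struct: DIV busy until I2 writes@15>
4) issue 27, read 28, done 36, write 37  <struct: DIV busy until I3 writes@26>
5) issue 28, read 29, done 31, write 32
6) issue 29, read 30, done 31, write 32
7) issue 33, read 34, done 35, write 36  <struct: INT busy until I6 writes@32>
8) issue 38, read 39, done 47, write 48  <struct: DIV busy until I4 writes@37>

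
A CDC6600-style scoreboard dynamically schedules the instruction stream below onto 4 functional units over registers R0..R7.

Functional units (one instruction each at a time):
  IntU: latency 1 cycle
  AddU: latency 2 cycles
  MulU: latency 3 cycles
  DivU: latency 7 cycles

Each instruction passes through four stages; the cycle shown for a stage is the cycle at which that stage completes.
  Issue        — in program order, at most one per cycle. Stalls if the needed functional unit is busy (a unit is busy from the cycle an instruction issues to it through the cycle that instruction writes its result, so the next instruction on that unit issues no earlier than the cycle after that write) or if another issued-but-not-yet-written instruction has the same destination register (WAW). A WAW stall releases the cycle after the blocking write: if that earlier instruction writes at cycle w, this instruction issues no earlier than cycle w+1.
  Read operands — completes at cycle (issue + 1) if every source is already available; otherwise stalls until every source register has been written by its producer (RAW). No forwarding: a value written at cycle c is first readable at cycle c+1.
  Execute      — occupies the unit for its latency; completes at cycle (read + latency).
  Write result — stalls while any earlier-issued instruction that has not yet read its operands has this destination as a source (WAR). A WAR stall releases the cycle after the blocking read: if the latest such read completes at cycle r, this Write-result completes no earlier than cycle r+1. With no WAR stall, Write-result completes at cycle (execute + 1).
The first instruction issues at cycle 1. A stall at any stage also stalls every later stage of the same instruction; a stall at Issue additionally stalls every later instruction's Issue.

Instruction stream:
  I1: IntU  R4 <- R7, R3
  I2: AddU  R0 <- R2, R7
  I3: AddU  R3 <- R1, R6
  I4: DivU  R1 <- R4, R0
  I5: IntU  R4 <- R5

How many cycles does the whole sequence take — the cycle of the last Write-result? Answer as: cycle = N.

cycle = 17

  I1 | 1 | 2 | 3 | 4
  I2 | 2 | 3 | 5 | 6
  I3 | 7 | 8 | 10 | 11   struct: AddU busy until I2 writes@6
  I4 | 8 | 9 | 16 | 17
  I5 | 9 | 10 | 11 | 12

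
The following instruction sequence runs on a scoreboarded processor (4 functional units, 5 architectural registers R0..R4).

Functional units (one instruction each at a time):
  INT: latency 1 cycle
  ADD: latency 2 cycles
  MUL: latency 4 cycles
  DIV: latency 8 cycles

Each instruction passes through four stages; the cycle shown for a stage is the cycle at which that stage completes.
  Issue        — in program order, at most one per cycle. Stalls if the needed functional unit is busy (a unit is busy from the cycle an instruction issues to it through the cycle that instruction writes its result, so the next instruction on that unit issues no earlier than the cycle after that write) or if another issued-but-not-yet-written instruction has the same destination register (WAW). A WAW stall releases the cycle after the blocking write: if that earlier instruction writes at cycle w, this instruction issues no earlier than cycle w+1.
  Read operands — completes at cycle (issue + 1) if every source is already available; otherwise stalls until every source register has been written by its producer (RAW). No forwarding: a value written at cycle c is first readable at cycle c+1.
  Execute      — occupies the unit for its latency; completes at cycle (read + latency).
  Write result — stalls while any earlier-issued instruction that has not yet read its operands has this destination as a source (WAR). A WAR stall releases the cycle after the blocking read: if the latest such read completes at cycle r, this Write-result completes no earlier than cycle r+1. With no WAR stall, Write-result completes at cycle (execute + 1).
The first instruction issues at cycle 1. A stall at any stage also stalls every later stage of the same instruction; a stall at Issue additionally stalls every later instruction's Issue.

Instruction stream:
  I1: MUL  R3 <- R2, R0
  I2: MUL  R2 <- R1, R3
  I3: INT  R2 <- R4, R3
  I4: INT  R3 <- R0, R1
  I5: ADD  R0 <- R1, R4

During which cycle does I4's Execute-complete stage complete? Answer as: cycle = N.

cycle = 21

cycle 1: I1 issues→MUL
cycle 2: I1 reads
cycle 6: I1 exec-done
cycle 7: I1 writes R3
cycle 8: I2 issues→MUL
cycle 9: I2 reads
cycle 13: I2 exec-done
cycle 14: I2 writes R2
cycle 15: I3 issues→INT
cycle 16: I3 reads
cycle 17: I3 exec-done
cycle 18: I3 writes R2
cycle 19: I4 issues→INT
cycle 20: I4 reads, I5 issues→ADD
cycle 21: I4 exec-done, I5 reads
cycle 22: I4 writes R3
cycle 23: I5 exec-done
cycle 24: I5 writes R0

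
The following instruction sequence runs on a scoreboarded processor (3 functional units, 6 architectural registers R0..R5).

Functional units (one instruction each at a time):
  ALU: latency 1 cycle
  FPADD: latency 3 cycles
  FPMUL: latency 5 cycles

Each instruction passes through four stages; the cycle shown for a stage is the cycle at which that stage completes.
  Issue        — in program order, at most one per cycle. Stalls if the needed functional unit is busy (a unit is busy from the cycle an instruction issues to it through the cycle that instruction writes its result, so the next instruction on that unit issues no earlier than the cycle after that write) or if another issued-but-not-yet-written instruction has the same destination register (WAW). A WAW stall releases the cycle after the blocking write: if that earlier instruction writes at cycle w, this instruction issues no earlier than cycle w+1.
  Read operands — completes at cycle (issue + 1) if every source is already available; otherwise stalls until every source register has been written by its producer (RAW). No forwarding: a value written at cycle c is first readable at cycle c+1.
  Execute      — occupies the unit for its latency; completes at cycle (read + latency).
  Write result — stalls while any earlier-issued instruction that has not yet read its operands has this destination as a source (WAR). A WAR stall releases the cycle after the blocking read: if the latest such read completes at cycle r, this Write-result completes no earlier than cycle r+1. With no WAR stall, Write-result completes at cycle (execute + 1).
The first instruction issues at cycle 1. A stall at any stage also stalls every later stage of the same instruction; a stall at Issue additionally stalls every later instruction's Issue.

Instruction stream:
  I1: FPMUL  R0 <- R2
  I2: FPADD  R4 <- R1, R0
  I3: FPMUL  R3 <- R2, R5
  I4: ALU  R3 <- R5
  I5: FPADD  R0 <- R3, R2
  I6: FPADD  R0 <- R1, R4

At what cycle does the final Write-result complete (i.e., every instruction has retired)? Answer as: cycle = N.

cycle = 31

I1 -> (1, 2, 7, 8)
I2 -> (2, 9, 12, 13)  // RAW R0: wait I1 write@8
I3 -> (9, 10, 15, 16)  // struct: FPMUL busy until I1 writes@8
I4 -> (17, 18, 19, 20)  // WAW R3: wait I3 write@16
I5 -> (18, 21, 24, 25)  // RAW R3: wait I4 write@20
I6 -> (26, 27, 30, 31)  // struct: FPADD busy until I5 writes@25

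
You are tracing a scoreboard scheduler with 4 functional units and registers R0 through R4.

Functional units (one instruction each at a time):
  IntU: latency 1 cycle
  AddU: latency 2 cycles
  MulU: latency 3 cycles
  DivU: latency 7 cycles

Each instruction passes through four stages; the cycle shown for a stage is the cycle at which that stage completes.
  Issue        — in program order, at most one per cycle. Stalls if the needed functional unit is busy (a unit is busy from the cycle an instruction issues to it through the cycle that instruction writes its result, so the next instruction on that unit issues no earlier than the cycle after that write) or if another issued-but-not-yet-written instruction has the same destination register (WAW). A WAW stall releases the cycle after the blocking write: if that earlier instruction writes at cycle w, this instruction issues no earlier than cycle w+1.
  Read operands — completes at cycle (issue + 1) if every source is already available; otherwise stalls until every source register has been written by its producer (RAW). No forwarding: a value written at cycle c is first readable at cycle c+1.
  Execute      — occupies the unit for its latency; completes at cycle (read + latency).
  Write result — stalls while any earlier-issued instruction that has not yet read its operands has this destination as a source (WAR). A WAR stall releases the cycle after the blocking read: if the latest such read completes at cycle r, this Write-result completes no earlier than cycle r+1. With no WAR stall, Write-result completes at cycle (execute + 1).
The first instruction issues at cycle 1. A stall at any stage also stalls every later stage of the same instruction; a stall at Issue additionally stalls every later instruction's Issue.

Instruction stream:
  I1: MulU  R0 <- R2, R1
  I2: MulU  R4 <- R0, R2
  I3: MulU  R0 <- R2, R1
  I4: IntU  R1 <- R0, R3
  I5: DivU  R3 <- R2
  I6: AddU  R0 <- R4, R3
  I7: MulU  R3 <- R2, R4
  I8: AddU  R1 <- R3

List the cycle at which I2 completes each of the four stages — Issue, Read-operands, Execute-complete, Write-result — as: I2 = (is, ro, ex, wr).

1) issue 1, read 2, done 5, write 6
2) issue 7, read 8, done 11, write 12  <struct: MulU busy until I1 writes@6>
3) issue 13, read 14, done 17, write 18  <struct: MulU busy until I2 writes@12>
4) issue 14, read 19, done 20, write 21  <RAW R0: wait I3 write@18>
5) issue 15, read 16, done 23, write 24
6) issue 19, read 25, done 27, write 28  <WAW R0: wait I3 write@18 / RAW R3: wait I5 write@24>
7) issue 25, read 26, done 29, write 30  <WAW R3: wait I5 write@24>
8) issue 29, read 31, done 33, write 34  <struct: AddU busy until I6 writes@28 / RAW R3: wait I7 write@30>

I2 = (7, 8, 11, 12)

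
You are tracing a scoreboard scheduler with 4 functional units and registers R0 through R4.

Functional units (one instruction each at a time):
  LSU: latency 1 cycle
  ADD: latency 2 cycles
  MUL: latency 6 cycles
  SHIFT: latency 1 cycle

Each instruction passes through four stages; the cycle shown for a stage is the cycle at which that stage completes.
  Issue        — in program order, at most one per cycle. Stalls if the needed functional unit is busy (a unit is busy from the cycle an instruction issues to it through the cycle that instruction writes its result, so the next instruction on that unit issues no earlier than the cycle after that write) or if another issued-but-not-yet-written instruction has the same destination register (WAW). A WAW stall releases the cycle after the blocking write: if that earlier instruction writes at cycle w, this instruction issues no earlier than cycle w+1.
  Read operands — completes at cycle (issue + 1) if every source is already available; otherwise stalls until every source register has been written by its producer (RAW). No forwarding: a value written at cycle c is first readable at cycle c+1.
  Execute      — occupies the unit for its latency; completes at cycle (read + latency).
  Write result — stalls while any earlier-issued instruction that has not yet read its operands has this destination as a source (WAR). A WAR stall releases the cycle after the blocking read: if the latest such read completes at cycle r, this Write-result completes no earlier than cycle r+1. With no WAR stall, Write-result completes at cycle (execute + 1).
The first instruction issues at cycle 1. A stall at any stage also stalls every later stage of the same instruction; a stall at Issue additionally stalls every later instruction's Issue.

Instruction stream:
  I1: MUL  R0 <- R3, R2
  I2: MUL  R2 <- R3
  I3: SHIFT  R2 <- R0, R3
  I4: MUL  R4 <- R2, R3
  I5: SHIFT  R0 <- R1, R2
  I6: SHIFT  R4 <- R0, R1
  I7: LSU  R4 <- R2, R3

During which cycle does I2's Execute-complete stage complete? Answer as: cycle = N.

cycle 1: I1 issues→MUL
cycle 2: I1 reads
cycle 8: I1 exec-done
cycle 9: I1 writes R0
cycle 10: I2 issues→MUL
cycle 11: I2 reads
cycle 17: I2 exec-done
cycle 18: I2 writes R2
cycle 19: I3 issues→SHIFT
cycle 20: I3 reads · I4 issues→MUL
cycle 21: I3 exec-done
cycle 22: I3 writes R2
cycle 23: I4 reads · I5 issues→SHIFT
cycle 24: I5 reads
cycle 25: I5 exec-done
cycle 26: I5 writes R0
cycle 29: I4 exec-done
cycle 30: I4 writes R4
cycle 31: I6 issues→SHIFT
cycle 32: I6 reads
cycle 33: I6 exec-done
cycle 34: I6 writes R4
cycle 35: I7 issues→LSU
cycle 36: I7 reads
cycle 37: I7 exec-done
cycle 38: I7 writes R4

cycle = 17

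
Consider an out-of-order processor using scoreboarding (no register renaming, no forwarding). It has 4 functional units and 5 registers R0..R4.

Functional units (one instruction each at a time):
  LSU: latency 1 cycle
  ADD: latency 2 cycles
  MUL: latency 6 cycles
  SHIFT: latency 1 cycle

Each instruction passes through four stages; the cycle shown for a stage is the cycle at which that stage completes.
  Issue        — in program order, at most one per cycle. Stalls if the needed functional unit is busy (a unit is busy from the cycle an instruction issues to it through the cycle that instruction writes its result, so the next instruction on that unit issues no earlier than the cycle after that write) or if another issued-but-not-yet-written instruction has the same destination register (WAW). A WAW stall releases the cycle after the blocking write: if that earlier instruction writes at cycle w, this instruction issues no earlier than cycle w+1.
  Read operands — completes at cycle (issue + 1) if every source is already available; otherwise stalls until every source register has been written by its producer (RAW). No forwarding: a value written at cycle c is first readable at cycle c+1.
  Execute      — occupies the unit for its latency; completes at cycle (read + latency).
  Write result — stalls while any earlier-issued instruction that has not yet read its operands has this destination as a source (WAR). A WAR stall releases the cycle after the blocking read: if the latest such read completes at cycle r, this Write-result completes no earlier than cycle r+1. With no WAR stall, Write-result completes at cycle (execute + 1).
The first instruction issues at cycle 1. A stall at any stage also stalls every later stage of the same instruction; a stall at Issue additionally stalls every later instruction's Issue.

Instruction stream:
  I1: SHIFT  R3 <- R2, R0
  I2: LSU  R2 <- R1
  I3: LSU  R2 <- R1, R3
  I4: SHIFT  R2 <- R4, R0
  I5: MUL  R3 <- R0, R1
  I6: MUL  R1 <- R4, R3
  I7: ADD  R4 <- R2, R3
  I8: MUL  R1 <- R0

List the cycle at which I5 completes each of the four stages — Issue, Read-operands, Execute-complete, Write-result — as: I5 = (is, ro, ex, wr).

t=1  issue I1 (SHIFT)
t=2  I1 read-ops · issue I2 (LSU)
t=3  I1 finished on SHIFT · I2 read-ops
t=4  I1→R3 · I2 finished on LSU
t=5  I2→R2
t=6  issue I3 (LSU)
t=7  I3 read-ops
t=8  I3 finished on LSU
t=9  I3→R2
t=10  issue I4 (SHIFT)
t=11  I4 read-ops · issue I5 (MUL)
t=12  I4 finished on SHIFT · I5 read-ops
t=13  I4→R2
t=18  I5 finished on MUL
t=19  I5→R3
t=20  issue I6 (MUL)
t=21  I6 read-ops · issue I7 (ADD)
t=22  I7 read-ops
t=24  I7 finished on ADD
t=25  I7→R4
t=27  I6 finished on MUL
t=28  I6→R1
t=29  issue I8 (MUL)
t=30  I8 read-ops
t=36  I8 finished on MUL
t=37  I8→R1

I5 = (11, 12, 18, 19)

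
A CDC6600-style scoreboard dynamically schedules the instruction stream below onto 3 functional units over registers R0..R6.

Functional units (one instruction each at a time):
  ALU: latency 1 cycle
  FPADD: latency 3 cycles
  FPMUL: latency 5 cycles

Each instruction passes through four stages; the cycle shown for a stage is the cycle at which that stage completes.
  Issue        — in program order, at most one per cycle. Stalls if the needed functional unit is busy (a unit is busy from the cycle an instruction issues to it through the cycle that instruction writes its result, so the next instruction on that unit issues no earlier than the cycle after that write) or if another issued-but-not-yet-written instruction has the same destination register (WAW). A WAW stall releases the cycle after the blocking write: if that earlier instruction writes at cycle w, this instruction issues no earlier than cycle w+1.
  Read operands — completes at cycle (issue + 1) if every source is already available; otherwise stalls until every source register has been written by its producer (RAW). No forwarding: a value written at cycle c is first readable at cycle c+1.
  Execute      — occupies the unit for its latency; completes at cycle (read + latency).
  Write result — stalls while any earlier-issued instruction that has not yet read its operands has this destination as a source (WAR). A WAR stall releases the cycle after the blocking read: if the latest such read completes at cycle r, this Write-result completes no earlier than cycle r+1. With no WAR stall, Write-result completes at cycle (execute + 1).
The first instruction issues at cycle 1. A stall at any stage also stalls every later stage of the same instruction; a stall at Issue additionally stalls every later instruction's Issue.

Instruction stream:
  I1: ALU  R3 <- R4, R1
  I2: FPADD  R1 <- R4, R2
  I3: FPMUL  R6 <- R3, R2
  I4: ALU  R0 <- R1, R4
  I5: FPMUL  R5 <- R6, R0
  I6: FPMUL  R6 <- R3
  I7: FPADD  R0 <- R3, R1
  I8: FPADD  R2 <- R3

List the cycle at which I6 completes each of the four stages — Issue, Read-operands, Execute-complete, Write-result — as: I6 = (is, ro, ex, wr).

I6 = (20, 21, 26, 27)

I1 -> (1, 2, 3, 4)
I2 -> (2, 3, 6, 7)
I3 -> (3, 5, 10, 11)  // RAW R3: wait I1 write@4
I4 -> (5, 8, 9, 10)  // struct: ALU busy until I1 writes@4, RAW R1: wait I2 write@7
I5 -> (12, 13, 18, 19)  // struct: FPMUL busy until I3 writes@11
I6 -> (20, 21, 26, 27)  // struct: FPMUL busy until I5 writes@19
I7 -> (21, 22, 25, 26)
I8 -> (27, 28, 31, 32)  // struct: FPADD busy until I7 writes@26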